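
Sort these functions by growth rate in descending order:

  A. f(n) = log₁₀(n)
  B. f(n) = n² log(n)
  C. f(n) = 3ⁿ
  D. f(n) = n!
D > C > B > A

Comparing growth rates:
D = n! is O(n!)
C = 3ⁿ is O(3ⁿ)
B = n² log(n) is O(n² log n)
A = log₁₀(n) is O(log n)

Therefore, the order from fastest to slowest is: D > C > B > A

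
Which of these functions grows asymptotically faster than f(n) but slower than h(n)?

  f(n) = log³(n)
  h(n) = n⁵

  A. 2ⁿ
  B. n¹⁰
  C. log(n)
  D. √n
D

We need g(n) with log³(n) = o(g(n)) and g(n) = o(n⁵), i.e. O(log³ n) ≺ g ≺ O(n⁵).
Check each option:
  A. 2ⁿ — O(2ⁿ) does not grow strictly slower than h(n)
  B. n¹⁰ — O(n¹⁰) does not grow strictly slower than h(n)
  C. log(n) — O(log n) does not grow strictly faster than f(n)
  D. √n — O(√n) is strictly between O(log³ n) and O(n⁵) ✓

Only option D (√n) lies strictly between.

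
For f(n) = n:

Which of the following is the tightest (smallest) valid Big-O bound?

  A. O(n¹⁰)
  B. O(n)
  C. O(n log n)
B

f(n) = n is O(n).
All listed options are valid Big-O bounds (upper bounds),
but O(n) is the tightest (smallest valid bound).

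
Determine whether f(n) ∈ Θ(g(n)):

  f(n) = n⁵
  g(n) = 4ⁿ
False

f(n) = n⁵ is O(n⁵), and g(n) = 4ⁿ is O(4ⁿ).
Since they have different growth rates, f(n) = Θ(g(n)) is false.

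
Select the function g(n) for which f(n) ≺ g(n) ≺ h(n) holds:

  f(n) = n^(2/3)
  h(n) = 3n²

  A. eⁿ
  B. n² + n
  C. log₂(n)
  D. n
D

We need g(n) with n^(2/3) = o(g(n)) and g(n) = o(3n²), i.e. O(n^(2/3)) ≺ g ≺ O(n²).
Check each option:
  A. eⁿ — O(eⁿ) does not grow strictly slower than h(n)
  B. n² + n — O(n²) does not grow strictly slower than h(n)
  C. log₂(n) — O(log n) does not grow strictly faster than f(n)
  D. n — O(n) is strictly between O(n^(2/3)) and O(n²) ✓

Only option D (n) lies strictly between.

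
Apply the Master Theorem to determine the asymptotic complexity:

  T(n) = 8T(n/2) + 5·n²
Θ(n³)

Master Theorem: a = 8, b = 2, f(n) = 5·n².
Compute the critical exponent d = log₂(8) = 3.
Compare f(n) = Θ(n²) against n^d:
  k = 2 < d = 3, so f(n) = O(n^(d-ε)) — Case 1.
  The recursion cost dominates: T(n) = Θ(n^d) = Θ(n³).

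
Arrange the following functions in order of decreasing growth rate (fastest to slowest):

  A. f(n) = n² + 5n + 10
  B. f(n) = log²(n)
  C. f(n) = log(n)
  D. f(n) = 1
A > B > C > D

Comparing growth rates:
A = n² + 5n + 10 is O(n²)
B = log²(n) is O(log² n)
C = log(n) is O(log n)
D = 1 is O(1)

Therefore, the order from fastest to slowest is: A > B > C > D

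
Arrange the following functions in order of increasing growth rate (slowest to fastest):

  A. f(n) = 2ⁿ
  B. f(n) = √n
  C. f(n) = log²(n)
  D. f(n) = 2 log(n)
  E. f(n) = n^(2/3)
D < C < B < E < A

Comparing growth rates:
D = 2 log(n) is O(log n)
C = log²(n) is O(log² n)
B = √n is O(√n)
E = n^(2/3) is O(n^(2/3))
A = 2ⁿ is O(2ⁿ)

Therefore, the order from slowest to fastest is: D < C < B < E < A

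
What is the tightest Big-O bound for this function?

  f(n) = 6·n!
O(n!)

The dominant term in 6·n! is 6·n!, which is Θ(n!).
Constants are absorbed, so the tightest bound is O(n!).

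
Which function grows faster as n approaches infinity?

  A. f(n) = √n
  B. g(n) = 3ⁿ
B

f(n) = √n is O(√n), while g(n) = 3ⁿ is O(3ⁿ).
Since O(3ⁿ) grows faster than O(√n), g(n) dominates.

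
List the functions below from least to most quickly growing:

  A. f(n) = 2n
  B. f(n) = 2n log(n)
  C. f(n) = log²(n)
C < A < B

Comparing growth rates:
C = log²(n) is O(log² n)
A = 2n is O(n)
B = 2n log(n) is O(n log n)

Therefore, the order from slowest to fastest is: C < A < B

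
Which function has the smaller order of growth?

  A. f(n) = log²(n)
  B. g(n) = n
A

f(n) = log²(n) is O(log² n), while g(n) = n is O(n).
Since O(log² n) grows slower than O(n), f(n) is dominated.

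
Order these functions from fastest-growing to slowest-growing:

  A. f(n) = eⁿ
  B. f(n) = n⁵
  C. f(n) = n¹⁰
A > C > B

Comparing growth rates:
A = eⁿ is O(eⁿ)
C = n¹⁰ is O(n¹⁰)
B = n⁵ is O(n⁵)

Therefore, the order from fastest to slowest is: A > C > B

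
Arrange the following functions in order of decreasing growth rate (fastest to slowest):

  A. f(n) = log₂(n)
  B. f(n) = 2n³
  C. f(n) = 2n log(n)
B > C > A

Comparing growth rates:
B = 2n³ is O(n³)
C = 2n log(n) is O(n log n)
A = log₂(n) is O(log n)

Therefore, the order from fastest to slowest is: B > C > A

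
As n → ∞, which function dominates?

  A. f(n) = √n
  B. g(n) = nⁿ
B

f(n) = √n is O(√n), while g(n) = nⁿ is O(nⁿ).
Since O(nⁿ) grows faster than O(√n), g(n) dominates.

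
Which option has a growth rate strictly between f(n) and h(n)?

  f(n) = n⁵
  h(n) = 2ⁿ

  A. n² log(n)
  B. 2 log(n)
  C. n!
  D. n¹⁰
D

We need g(n) with n⁵ = o(g(n)) and g(n) = o(2ⁿ), i.e. O(n⁵) ≺ g ≺ O(2ⁿ).
Check each option:
  A. n² log(n) — O(n² log n) does not grow strictly faster than f(n)
  B. 2 log(n) — O(log n) does not grow strictly faster than f(n)
  C. n! — O(n!) does not grow strictly slower than h(n)
  D. n¹⁰ — O(n¹⁰) is strictly between O(n⁵) and O(2ⁿ) ✓

Only option D (n¹⁰) lies strictly between.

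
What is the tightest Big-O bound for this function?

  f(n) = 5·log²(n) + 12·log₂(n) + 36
O(log² n)

The dominant term in 5·log²(n) + 12·log₂(n) + 36 is 5·log²(n), which is Θ(log² n).
Lower-order terms (12·log₂(n), 36) are asymptotically negligible.
Constants are absorbed, so the tightest bound is O(log² n).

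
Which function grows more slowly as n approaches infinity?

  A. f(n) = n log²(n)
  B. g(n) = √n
B

f(n) = n log²(n) is O(n log² n), while g(n) = √n is O(√n).
Since O(√n) grows slower than O(n log² n), g(n) is dominated.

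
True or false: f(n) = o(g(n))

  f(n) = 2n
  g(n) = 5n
False

f(n) = 2n is O(n), and g(n) = 5n is O(n).
Since they have the same growth rate, f(n) = o(g(n)) is false.
(f = o(g) requires f to grow strictly slower, not equal.)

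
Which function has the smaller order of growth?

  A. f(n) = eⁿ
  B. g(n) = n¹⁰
B

f(n) = eⁿ is O(eⁿ), while g(n) = n¹⁰ is O(n¹⁰).
Since O(n¹⁰) grows slower than O(eⁿ), g(n) is dominated.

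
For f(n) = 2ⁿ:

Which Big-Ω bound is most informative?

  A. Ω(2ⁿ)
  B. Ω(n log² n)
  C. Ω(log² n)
A

f(n) = 2ⁿ is Ω(2ⁿ).
All listed options are valid Big-Ω bounds (lower bounds),
but Ω(2ⁿ) is the tightest (largest valid bound).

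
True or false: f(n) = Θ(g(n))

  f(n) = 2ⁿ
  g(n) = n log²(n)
False

f(n) = 2ⁿ is O(2ⁿ), and g(n) = n log²(n) is O(n log² n).
Since they have different growth rates, f(n) = Θ(g(n)) is false.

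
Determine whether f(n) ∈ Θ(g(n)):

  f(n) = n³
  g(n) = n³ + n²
True

f(n) = n³ and g(n) = n³ + n² are both O(n³).
Since they have the same asymptotic growth rate, f(n) = Θ(g(n)) is true.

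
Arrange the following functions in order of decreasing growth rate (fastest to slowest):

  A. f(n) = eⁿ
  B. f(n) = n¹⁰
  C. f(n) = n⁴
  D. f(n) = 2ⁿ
A > D > B > C

Comparing growth rates:
A = eⁿ is O(eⁿ)
D = 2ⁿ is O(2ⁿ)
B = n¹⁰ is O(n¹⁰)
C = n⁴ is O(n⁴)

Therefore, the order from fastest to slowest is: A > D > B > C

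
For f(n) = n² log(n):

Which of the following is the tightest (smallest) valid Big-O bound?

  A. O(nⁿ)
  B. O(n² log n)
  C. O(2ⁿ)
B

f(n) = n² log(n) is O(n² log n).
All listed options are valid Big-O bounds (upper bounds),
but O(n² log n) is the tightest (smallest valid bound).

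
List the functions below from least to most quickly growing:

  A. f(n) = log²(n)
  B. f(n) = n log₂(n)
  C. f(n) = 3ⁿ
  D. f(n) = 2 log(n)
D < A < B < C

Comparing growth rates:
D = 2 log(n) is O(log n)
A = log²(n) is O(log² n)
B = n log₂(n) is O(n log n)
C = 3ⁿ is O(3ⁿ)

Therefore, the order from slowest to fastest is: D < A < B < C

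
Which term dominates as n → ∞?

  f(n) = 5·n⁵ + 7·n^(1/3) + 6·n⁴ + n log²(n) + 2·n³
5·n⁵

Looking at each term:
  - 5·n⁵ is O(n⁵)
  - 7·n^(1/3) is O(n^(1/3))
  - 6·n⁴ is O(n⁴)
  - n log²(n) is O(n log² n)
  - 2·n³ is O(n³)

The term 5·n⁵ (O(n⁵)) grows fastest and dominates all others.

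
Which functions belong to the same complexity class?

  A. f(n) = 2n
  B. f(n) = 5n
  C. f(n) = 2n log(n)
A and B

Examining each function:
  A. 2n is O(n)
  B. 5n is O(n)
  C. 2n log(n) is O(n log n)

Functions A and B both have the same complexity class.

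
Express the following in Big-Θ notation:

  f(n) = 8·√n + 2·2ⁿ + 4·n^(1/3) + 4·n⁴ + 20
Θ(2ⁿ)

Order the terms by growth rate: 20 ≺ 4·n^(1/3) ≺ 8·√n ≺ 4·n⁴ ≺ 2·2ⁿ.
The fastest-growing term 2·2ⁿ dominates as n → ∞; dropping its constant factor gives Θ(2ⁿ).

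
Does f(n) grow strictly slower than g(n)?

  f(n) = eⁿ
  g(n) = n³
False

f(n) = eⁿ is O(eⁿ), and g(n) = n³ is O(n³).
Since O(eⁿ) grows faster than or equal to O(n³), f(n) = o(g(n)) is false.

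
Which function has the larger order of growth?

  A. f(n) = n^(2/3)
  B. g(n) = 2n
B

f(n) = n^(2/3) is O(n^(2/3)), while g(n) = 2n is O(n).
Since O(n) grows faster than O(n^(2/3)), g(n) dominates.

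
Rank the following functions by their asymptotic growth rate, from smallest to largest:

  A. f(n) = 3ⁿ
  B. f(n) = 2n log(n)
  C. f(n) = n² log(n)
B < C < A

Comparing growth rates:
B = 2n log(n) is O(n log n)
C = n² log(n) is O(n² log n)
A = 3ⁿ is O(3ⁿ)

Therefore, the order from slowest to fastest is: B < C < A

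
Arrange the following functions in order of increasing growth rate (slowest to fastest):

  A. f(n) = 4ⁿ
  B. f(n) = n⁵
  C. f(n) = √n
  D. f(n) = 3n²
C < D < B < A

Comparing growth rates:
C = √n is O(√n)
D = 3n² is O(n²)
B = n⁵ is O(n⁵)
A = 4ⁿ is O(4ⁿ)

Therefore, the order from slowest to fastest is: C < D < B < A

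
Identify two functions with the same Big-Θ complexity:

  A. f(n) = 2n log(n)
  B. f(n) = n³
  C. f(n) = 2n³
B and C

Examining each function:
  A. 2n log(n) is O(n log n)
  B. n³ is O(n³)
  C. 2n³ is O(n³)

Functions B and C both have the same complexity class.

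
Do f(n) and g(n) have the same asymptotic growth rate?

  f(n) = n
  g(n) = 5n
True

f(n) = n and g(n) = 5n are both O(n).
Since they have the same asymptotic growth rate, f(n) = Θ(g(n)) is true.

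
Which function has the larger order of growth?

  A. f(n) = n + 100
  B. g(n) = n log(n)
B

f(n) = n + 100 is O(n), while g(n) = n log(n) is O(n log n).
Since O(n log n) grows faster than O(n), g(n) dominates.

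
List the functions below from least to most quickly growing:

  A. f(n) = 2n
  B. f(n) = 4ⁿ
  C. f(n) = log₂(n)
C < A < B

Comparing growth rates:
C = log₂(n) is O(log n)
A = 2n is O(n)
B = 4ⁿ is O(4ⁿ)

Therefore, the order from slowest to fastest is: C < A < B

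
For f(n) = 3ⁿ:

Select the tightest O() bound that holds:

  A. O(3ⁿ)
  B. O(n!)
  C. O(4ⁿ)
A

f(n) = 3ⁿ is O(3ⁿ).
All listed options are valid Big-O bounds (upper bounds),
but O(3ⁿ) is the tightest (smallest valid bound).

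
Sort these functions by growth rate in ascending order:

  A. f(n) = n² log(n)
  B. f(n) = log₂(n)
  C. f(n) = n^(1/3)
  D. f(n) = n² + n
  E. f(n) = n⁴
B < C < D < A < E

Comparing growth rates:
B = log₂(n) is O(log n)
C = n^(1/3) is O(n^(1/3))
D = n² + n is O(n²)
A = n² log(n) is O(n² log n)
E = n⁴ is O(n⁴)

Therefore, the order from slowest to fastest is: B < C < D < A < E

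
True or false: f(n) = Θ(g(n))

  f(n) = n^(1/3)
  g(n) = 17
False

f(n) = n^(1/3) is O(n^(1/3)), and g(n) = 17 is O(1).
Since they have different growth rates, f(n) = Θ(g(n)) is false.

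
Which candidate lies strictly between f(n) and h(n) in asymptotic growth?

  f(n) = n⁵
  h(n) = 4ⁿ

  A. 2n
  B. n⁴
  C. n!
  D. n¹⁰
D

We need g(n) with n⁵ = o(g(n)) and g(n) = o(4ⁿ), i.e. O(n⁵) ≺ g ≺ O(4ⁿ).
Check each option:
  A. 2n — O(n) does not grow strictly faster than f(n)
  B. n⁴ — O(n⁴) does not grow strictly faster than f(n)
  C. n! — O(n!) does not grow strictly slower than h(n)
  D. n¹⁰ — O(n¹⁰) is strictly between O(n⁵) and O(4ⁿ) ✓

Only option D (n¹⁰) lies strictly between.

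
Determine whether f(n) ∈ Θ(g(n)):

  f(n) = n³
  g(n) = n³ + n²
True

f(n) = n³ and g(n) = n³ + n² are both O(n³).
Since they have the same asymptotic growth rate, f(n) = Θ(g(n)) is true.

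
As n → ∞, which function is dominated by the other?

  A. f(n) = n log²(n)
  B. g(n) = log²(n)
B

f(n) = n log²(n) is O(n log² n), while g(n) = log²(n) is O(log² n).
Since O(log² n) grows slower than O(n log² n), g(n) is dominated.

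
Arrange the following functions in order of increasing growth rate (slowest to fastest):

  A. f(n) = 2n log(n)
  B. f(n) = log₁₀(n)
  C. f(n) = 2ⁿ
B < A < C

Comparing growth rates:
B = log₁₀(n) is O(log n)
A = 2n log(n) is O(n log n)
C = 2ⁿ is O(2ⁿ)

Therefore, the order from slowest to fastest is: B < A < C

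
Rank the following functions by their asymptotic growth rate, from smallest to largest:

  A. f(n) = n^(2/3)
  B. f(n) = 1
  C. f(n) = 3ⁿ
B < A < C

Comparing growth rates:
B = 1 is O(1)
A = n^(2/3) is O(n^(2/3))
C = 3ⁿ is O(3ⁿ)

Therefore, the order from slowest to fastest is: B < A < C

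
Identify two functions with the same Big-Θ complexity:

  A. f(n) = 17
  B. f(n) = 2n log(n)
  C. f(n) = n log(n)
B and C

Examining each function:
  A. 17 is O(1)
  B. 2n log(n) is O(n log n)
  C. n log(n) is O(n log n)

Functions B and C both have the same complexity class.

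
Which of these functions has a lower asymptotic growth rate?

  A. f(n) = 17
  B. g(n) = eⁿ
A

f(n) = 17 is O(1), while g(n) = eⁿ is O(eⁿ).
Since O(1) grows slower than O(eⁿ), f(n) is dominated.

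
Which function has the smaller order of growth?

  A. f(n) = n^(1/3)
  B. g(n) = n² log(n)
A

f(n) = n^(1/3) is O(n^(1/3)), while g(n) = n² log(n) is O(n² log n).
Since O(n^(1/3)) grows slower than O(n² log n), f(n) is dominated.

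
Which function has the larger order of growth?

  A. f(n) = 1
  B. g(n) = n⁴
B

f(n) = 1 is O(1), while g(n) = n⁴ is O(n⁴).
Since O(n⁴) grows faster than O(1), g(n) dominates.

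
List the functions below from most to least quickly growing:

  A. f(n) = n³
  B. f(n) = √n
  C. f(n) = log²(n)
A > B > C

Comparing growth rates:
A = n³ is O(n³)
B = √n is O(√n)
C = log²(n) is O(log² n)

Therefore, the order from fastest to slowest is: A > B > C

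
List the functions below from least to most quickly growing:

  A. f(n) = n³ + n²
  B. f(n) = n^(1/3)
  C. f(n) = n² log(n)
B < C < A

Comparing growth rates:
B = n^(1/3) is O(n^(1/3))
C = n² log(n) is O(n² log n)
A = n³ + n² is O(n³)

Therefore, the order from slowest to fastest is: B < C < A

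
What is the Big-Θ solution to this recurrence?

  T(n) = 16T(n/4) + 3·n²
Θ(n² log n)

Master Theorem: a = 16, b = 4, f(n) = 3·n².
Compute the critical exponent d = log₄(16) = 2.
Compare f(n) = Θ(n²) against n^d:
  k = 2 = d, so f(n) = Θ(n^d) — Case 2.
  Work is balanced across levels: T(n) = Θ(n^d log n) = Θ(n² log n).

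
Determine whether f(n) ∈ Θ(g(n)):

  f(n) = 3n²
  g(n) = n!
False

f(n) = 3n² is O(n²), and g(n) = n! is O(n!).
Since they have different growth rates, f(n) = Θ(g(n)) is false.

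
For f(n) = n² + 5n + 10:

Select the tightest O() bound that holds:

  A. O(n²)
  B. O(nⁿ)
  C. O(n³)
A

f(n) = n² + 5n + 10 is O(n²).
All listed options are valid Big-O bounds (upper bounds),
but O(n²) is the tightest (smallest valid bound).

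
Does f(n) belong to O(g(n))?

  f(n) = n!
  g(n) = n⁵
False

f(n) = n! is O(n!), and g(n) = n⁵ is O(n⁵).
Since O(n!) grows faster than O(n⁵), f(n) = O(g(n)) is false.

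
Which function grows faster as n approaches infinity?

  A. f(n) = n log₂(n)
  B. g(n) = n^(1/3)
A

f(n) = n log₂(n) is O(n log n), while g(n) = n^(1/3) is O(n^(1/3)).
Since O(n log n) grows faster than O(n^(1/3)), f(n) dominates.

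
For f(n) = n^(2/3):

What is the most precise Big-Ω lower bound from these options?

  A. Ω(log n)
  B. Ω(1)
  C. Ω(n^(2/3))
C

f(n) = n^(2/3) is Ω(n^(2/3)).
All listed options are valid Big-Ω bounds (lower bounds),
but Ω(n^(2/3)) is the tightest (largest valid bound).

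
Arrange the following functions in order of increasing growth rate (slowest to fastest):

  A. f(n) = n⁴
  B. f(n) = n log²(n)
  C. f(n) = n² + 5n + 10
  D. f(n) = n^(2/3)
D < B < C < A

Comparing growth rates:
D = n^(2/3) is O(n^(2/3))
B = n log²(n) is O(n log² n)
C = n² + 5n + 10 is O(n²)
A = n⁴ is O(n⁴)

Therefore, the order from slowest to fastest is: D < B < C < A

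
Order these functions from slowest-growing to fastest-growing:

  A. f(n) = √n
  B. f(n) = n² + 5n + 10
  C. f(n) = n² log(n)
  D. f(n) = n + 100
A < D < B < C

Comparing growth rates:
A = √n is O(√n)
D = n + 100 is O(n)
B = n² + 5n + 10 is O(n²)
C = n² log(n) is O(n² log n)

Therefore, the order from slowest to fastest is: A < D < B < C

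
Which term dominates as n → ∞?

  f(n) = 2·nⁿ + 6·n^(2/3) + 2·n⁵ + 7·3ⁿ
2·nⁿ

Looking at each term:
  - 2·nⁿ is O(nⁿ)
  - 6·n^(2/3) is O(n^(2/3))
  - 2·n⁵ is O(n⁵)
  - 7·3ⁿ is O(3ⁿ)

The term 2·nⁿ (O(nⁿ)) grows fastest and dominates all others.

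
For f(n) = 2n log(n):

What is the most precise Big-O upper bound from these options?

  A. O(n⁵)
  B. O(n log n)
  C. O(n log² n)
B

f(n) = 2n log(n) is O(n log n).
All listed options are valid Big-O bounds (upper bounds),
but O(n log n) is the tightest (smallest valid bound).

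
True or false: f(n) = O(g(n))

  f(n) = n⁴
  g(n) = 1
False

f(n) = n⁴ is O(n⁴), and g(n) = 1 is O(1).
Since O(n⁴) grows faster than O(1), f(n) = O(g(n)) is false.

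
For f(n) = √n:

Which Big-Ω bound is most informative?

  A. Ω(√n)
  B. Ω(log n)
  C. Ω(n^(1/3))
A

f(n) = √n is Ω(√n).
All listed options are valid Big-Ω bounds (lower bounds),
but Ω(√n) is the tightest (largest valid bound).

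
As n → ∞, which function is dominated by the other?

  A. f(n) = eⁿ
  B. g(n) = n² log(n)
B

f(n) = eⁿ is O(eⁿ), while g(n) = n² log(n) is O(n² log n).
Since O(n² log n) grows slower than O(eⁿ), g(n) is dominated.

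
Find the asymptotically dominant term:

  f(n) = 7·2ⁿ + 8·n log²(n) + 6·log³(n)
7·2ⁿ

Looking at each term:
  - 7·2ⁿ is O(2ⁿ)
  - 8·n log²(n) is O(n log² n)
  - 6·log³(n) is O(log³ n)

The term 7·2ⁿ (O(2ⁿ)) grows fastest and dominates all others.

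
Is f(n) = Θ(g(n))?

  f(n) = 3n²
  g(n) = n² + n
True

f(n) = 3n² and g(n) = n² + n are both O(n²).
Since they have the same asymptotic growth rate, f(n) = Θ(g(n)) is true.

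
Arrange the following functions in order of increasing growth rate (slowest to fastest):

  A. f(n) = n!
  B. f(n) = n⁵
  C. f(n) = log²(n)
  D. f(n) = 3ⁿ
C < B < D < A

Comparing growth rates:
C = log²(n) is O(log² n)
B = n⁵ is O(n⁵)
D = 3ⁿ is O(3ⁿ)
A = n! is O(n!)

Therefore, the order from slowest to fastest is: C < B < D < A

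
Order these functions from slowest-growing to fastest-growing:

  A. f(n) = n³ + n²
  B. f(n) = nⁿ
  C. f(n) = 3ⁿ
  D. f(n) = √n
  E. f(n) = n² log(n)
D < E < A < C < B

Comparing growth rates:
D = √n is O(√n)
E = n² log(n) is O(n² log n)
A = n³ + n² is O(n³)
C = 3ⁿ is O(3ⁿ)
B = nⁿ is O(nⁿ)

Therefore, the order from slowest to fastest is: D < E < A < C < B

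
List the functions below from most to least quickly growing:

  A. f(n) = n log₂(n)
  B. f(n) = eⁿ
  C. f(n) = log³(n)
B > A > C

Comparing growth rates:
B = eⁿ is O(eⁿ)
A = n log₂(n) is O(n log n)
C = log³(n) is O(log³ n)

Therefore, the order from fastest to slowest is: B > A > C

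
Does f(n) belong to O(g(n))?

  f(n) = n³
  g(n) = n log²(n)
False

f(n) = n³ is O(n³), and g(n) = n log²(n) is O(n log² n).
Since O(n³) grows faster than O(n log² n), f(n) = O(g(n)) is false.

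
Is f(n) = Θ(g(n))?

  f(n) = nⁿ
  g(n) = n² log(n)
False

f(n) = nⁿ is O(nⁿ), and g(n) = n² log(n) is O(n² log n).
Since they have different growth rates, f(n) = Θ(g(n)) is false.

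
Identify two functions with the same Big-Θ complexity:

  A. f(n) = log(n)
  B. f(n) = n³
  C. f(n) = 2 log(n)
A and C

Examining each function:
  A. log(n) is O(log n)
  B. n³ is O(n³)
  C. 2 log(n) is O(log n)

Functions A and C both have the same complexity class.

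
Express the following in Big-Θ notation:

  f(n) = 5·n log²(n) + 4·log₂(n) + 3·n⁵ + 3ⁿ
Θ(3ⁿ)

Order the terms by growth rate: 4·log₂(n) ≺ 5·n log²(n) ≺ 3·n⁵ ≺ 3ⁿ.
The fastest-growing term 3ⁿ dominates as n → ∞; dropping its constant factor gives Θ(3ⁿ).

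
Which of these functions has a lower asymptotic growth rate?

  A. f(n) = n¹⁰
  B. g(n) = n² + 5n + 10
B

f(n) = n¹⁰ is O(n¹⁰), while g(n) = n² + 5n + 10 is O(n²).
Since O(n²) grows slower than O(n¹⁰), g(n) is dominated.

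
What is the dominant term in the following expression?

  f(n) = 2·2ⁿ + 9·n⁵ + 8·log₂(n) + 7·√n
2·2ⁿ

Looking at each term:
  - 2·2ⁿ is O(2ⁿ)
  - 9·n⁵ is O(n⁵)
  - 8·log₂(n) is O(log n)
  - 7·√n is O(√n)

The term 2·2ⁿ (O(2ⁿ)) grows fastest and dominates all others.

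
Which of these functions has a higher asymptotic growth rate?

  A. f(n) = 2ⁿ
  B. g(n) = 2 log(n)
A

f(n) = 2ⁿ is O(2ⁿ), while g(n) = 2 log(n) is O(log n).
Since O(2ⁿ) grows faster than O(log n), f(n) dominates.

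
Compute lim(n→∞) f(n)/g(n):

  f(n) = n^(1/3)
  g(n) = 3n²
0

Since n^(1/3) (O(n^(1/3))) grows slower than 3n² (O(n²)),
the ratio f(n)/g(n) → 0 as n → ∞.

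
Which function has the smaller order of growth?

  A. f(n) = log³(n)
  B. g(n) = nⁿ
A

f(n) = log³(n) is O(log³ n), while g(n) = nⁿ is O(nⁿ).
Since O(log³ n) grows slower than O(nⁿ), f(n) is dominated.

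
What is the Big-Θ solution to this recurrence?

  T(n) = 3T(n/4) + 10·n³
Θ(n³)

Master Theorem: a = 3, b = 4, f(n) = 10·n³.
Compute the critical exponent d = log₄(3) = 0.792.
Compare f(n) = Θ(n³) against n^d:
  k = 3 > d = 0.792, so f(n) = Ω(n^(d+ε)) — Case 3.
  Regularity: a·(n/b)^3/n^3 = a/b^3 = 3/64 < 1 ✓.
  The top-level work dominates: T(n) = Θ(f(n)) = Θ(n³).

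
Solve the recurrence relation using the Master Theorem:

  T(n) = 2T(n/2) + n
Θ(n log n)

Master Theorem: a = 2, b = 2, f(n) = n.
Compute the critical exponent d = log₂(2) = 1.
Compare f(n) = Θ(n) against n^d:
  k = 1 = d, so f(n) = Θ(n^d) — Case 2.
  Work is balanced across levels: T(n) = Θ(n^d log n) = Θ(n log n).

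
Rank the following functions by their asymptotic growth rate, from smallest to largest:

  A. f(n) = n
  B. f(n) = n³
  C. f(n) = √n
C < A < B

Comparing growth rates:
C = √n is O(√n)
A = n is O(n)
B = n³ is O(n³)

Therefore, the order from slowest to fastest is: C < A < B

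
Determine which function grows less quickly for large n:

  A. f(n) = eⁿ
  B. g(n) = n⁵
B

f(n) = eⁿ is O(eⁿ), while g(n) = n⁵ is O(n⁵).
Since O(n⁵) grows slower than O(eⁿ), g(n) is dominated.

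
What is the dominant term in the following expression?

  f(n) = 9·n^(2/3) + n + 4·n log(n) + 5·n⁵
5·n⁵

Looking at each term:
  - 9·n^(2/3) is O(n^(2/3))
  - n is O(n)
  - 4·n log(n) is O(n log n)
  - 5·n⁵ is O(n⁵)

The term 5·n⁵ (O(n⁵)) grows fastest and dominates all others.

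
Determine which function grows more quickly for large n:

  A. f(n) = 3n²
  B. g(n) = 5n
A

f(n) = 3n² is O(n²), while g(n) = 5n is O(n).
Since O(n²) grows faster than O(n), f(n) dominates.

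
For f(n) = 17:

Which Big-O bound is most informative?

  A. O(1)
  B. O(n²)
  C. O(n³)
A

f(n) = 17 is O(1).
All listed options are valid Big-O bounds (upper bounds),
but O(1) is the tightest (smallest valid bound).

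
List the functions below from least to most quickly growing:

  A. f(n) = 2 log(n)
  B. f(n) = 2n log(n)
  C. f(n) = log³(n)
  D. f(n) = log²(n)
A < D < C < B

Comparing growth rates:
A = 2 log(n) is O(log n)
D = log²(n) is O(log² n)
C = log³(n) is O(log³ n)
B = 2n log(n) is O(n log n)

Therefore, the order from slowest to fastest is: A < D < C < B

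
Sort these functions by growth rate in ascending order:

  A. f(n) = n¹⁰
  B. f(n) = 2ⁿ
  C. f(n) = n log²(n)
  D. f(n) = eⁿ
C < A < B < D

Comparing growth rates:
C = n log²(n) is O(n log² n)
A = n¹⁰ is O(n¹⁰)
B = 2ⁿ is O(2ⁿ)
D = eⁿ is O(eⁿ)

Therefore, the order from slowest to fastest is: C < A < B < D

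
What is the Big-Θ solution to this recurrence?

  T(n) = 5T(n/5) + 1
Θ(n)

Master Theorem: a = 5, b = 5, f(n) = 1.
Compute the critical exponent d = log₅(5) = 1.
Compare f(n) = Θ(1) against n^d:
  k = 0 < d = 1, so f(n) = O(n^(d-ε)) — Case 1.
  The recursion cost dominates: T(n) = Θ(n^d) = Θ(n).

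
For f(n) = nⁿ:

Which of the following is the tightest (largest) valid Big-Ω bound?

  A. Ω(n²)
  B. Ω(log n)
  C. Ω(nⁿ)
C

f(n) = nⁿ is Ω(nⁿ).
All listed options are valid Big-Ω bounds (lower bounds),
but Ω(nⁿ) is the tightest (largest valid bound).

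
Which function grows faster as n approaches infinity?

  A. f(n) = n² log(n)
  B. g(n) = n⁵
B

f(n) = n² log(n) is O(n² log n), while g(n) = n⁵ is O(n⁵).
Since O(n⁵) grows faster than O(n² log n), g(n) dominates.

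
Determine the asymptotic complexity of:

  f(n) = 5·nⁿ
O(nⁿ)

The dominant term in 5·nⁿ is 5·nⁿ, which is Θ(nⁿ).
Constants are absorbed, so the tightest bound is O(nⁿ).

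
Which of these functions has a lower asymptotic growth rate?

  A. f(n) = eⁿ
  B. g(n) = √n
B

f(n) = eⁿ is O(eⁿ), while g(n) = √n is O(√n).
Since O(√n) grows slower than O(eⁿ), g(n) is dominated.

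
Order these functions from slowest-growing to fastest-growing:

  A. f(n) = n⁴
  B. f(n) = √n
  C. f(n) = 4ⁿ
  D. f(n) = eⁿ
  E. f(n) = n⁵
B < A < E < D < C

Comparing growth rates:
B = √n is O(√n)
A = n⁴ is O(n⁴)
E = n⁵ is O(n⁵)
D = eⁿ is O(eⁿ)
C = 4ⁿ is O(4ⁿ)

Therefore, the order from slowest to fastest is: B < A < E < D < C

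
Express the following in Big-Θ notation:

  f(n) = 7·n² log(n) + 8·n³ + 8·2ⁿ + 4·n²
Θ(2ⁿ)

Order the terms by growth rate: 4·n² ≺ 7·n² log(n) ≺ 8·n³ ≺ 8·2ⁿ.
The fastest-growing term 8·2ⁿ dominates as n → ∞; dropping its constant factor gives Θ(2ⁿ).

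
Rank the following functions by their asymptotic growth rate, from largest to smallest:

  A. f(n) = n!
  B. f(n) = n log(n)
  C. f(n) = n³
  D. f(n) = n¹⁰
A > D > C > B

Comparing growth rates:
A = n! is O(n!)
D = n¹⁰ is O(n¹⁰)
C = n³ is O(n³)
B = n log(n) is O(n log n)

Therefore, the order from fastest to slowest is: A > D > C > B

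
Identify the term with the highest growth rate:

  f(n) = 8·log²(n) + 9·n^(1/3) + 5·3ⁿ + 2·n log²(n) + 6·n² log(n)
5·3ⁿ

Looking at each term:
  - 8·log²(n) is O(log² n)
  - 9·n^(1/3) is O(n^(1/3))
  - 5·3ⁿ is O(3ⁿ)
  - 2·n log²(n) is O(n log² n)
  - 6·n² log(n) is O(n² log n)

The term 5·3ⁿ (O(3ⁿ)) grows fastest and dominates all others.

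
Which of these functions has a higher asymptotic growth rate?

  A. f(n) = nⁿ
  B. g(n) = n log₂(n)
A

f(n) = nⁿ is O(nⁿ), while g(n) = n log₂(n) is O(n log n).
Since O(nⁿ) grows faster than O(n log n), f(n) dominates.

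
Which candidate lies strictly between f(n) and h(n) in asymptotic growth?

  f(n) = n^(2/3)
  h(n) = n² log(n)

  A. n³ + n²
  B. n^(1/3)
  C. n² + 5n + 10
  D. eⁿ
C

We need g(n) with n^(2/3) = o(g(n)) and g(n) = o(n² log(n)), i.e. O(n^(2/3)) ≺ g ≺ O(n² log n).
Check each option:
  A. n³ + n² — O(n³) does not grow strictly slower than h(n)
  B. n^(1/3) — O(n^(1/3)) does not grow strictly faster than f(n)
  C. n² + 5n + 10 — O(n²) is strictly between O(n^(2/3)) and O(n² log n) ✓
  D. eⁿ — O(eⁿ) does not grow strictly slower than h(n)

Only option C (n² + 5n + 10) lies strictly between.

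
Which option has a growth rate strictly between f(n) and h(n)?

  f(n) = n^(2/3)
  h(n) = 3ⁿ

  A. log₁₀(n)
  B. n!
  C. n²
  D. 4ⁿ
C

We need g(n) with n^(2/3) = o(g(n)) and g(n) = o(3ⁿ), i.e. O(n^(2/3)) ≺ g ≺ O(3ⁿ).
Check each option:
  A. log₁₀(n) — O(log n) does not grow strictly faster than f(n)
  B. n! — O(n!) does not grow strictly slower than h(n)
  C. n² — O(n²) is strictly between O(n^(2/3)) and O(3ⁿ) ✓
  D. 4ⁿ — O(4ⁿ) does not grow strictly slower than h(n)

Only option C (n²) lies strictly between.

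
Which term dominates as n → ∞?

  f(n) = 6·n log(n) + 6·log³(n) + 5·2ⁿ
5·2ⁿ

Looking at each term:
  - 6·n log(n) is O(n log n)
  - 6·log³(n) is O(log³ n)
  - 5·2ⁿ is O(2ⁿ)

The term 5·2ⁿ (O(2ⁿ)) grows fastest and dominates all others.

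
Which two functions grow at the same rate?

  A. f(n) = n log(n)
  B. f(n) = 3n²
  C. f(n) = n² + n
B and C

Examining each function:
  A. n log(n) is O(n log n)
  B. 3n² is O(n²)
  C. n² + n is O(n²)

Functions B and C both have the same complexity class.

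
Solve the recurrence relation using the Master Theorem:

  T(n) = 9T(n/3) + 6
Θ(n²)

Master Theorem: a = 9, b = 3, f(n) = 6.
Compute the critical exponent d = log₃(9) = 2.
Compare f(n) = Θ(1) against n^d:
  k = 0 < d = 2, so f(n) = O(n^(d-ε)) — Case 1.
  The recursion cost dominates: T(n) = Θ(n^d) = Θ(n²).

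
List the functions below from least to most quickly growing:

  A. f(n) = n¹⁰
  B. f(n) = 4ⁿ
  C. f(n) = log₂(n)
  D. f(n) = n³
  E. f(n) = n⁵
C < D < E < A < B

Comparing growth rates:
C = log₂(n) is O(log n)
D = n³ is O(n³)
E = n⁵ is O(n⁵)
A = n¹⁰ is O(n¹⁰)
B = 4ⁿ is O(4ⁿ)

Therefore, the order from slowest to fastest is: C < D < E < A < B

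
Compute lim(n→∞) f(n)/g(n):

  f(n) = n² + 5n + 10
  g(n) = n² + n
1

Since n² + 5n + 10 and n² + n have the same growth rate (O(n²)),
the ratio converges to a constant: 1.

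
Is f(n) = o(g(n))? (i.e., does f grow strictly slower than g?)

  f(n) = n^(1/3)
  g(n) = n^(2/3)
True

f(n) = n^(1/3) is O(n^(1/3)), and g(n) = n^(2/3) is O(n^(2/3)).
Since O(n^(1/3)) grows strictly slower than O(n^(2/3)), f(n) = o(g(n)) is true.
This means lim(n→∞) f(n)/g(n) = 0.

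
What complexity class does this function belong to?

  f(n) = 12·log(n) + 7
O(log n)

The dominant term in 12·log(n) + 7 is 12·log(n), which is Θ(log n).
Lower-order terms (7) are asymptotically negligible.
Constants are absorbed, so the tightest bound is O(log n).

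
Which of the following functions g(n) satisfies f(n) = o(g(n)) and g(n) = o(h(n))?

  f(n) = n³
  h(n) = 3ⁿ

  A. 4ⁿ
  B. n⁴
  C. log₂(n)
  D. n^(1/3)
B

We need g(n) with n³ = o(g(n)) and g(n) = o(3ⁿ), i.e. O(n³) ≺ g ≺ O(3ⁿ).
Check each option:
  A. 4ⁿ — O(4ⁿ) does not grow strictly slower than h(n)
  B. n⁴ — O(n⁴) is strictly between O(n³) and O(3ⁿ) ✓
  C. log₂(n) — O(log n) does not grow strictly faster than f(n)
  D. n^(1/3) — O(n^(1/3)) does not grow strictly faster than f(n)

Only option B (n⁴) lies strictly between.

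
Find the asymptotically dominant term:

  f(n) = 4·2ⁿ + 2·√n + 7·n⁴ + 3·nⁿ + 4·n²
3·nⁿ

Looking at each term:
  - 4·2ⁿ is O(2ⁿ)
  - 2·√n is O(√n)
  - 7·n⁴ is O(n⁴)
  - 3·nⁿ is O(nⁿ)
  - 4·n² is O(n²)

The term 3·nⁿ (O(nⁿ)) grows fastest and dominates all others.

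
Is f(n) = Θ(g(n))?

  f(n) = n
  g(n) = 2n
True

f(n) = n and g(n) = 2n are both O(n).
Since they have the same asymptotic growth rate, f(n) = Θ(g(n)) is true.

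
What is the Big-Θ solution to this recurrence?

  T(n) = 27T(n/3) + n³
Θ(n³ log n)

Master Theorem: a = 27, b = 3, f(n) = n³.
Compute the critical exponent d = log₃(27) = 3.
Compare f(n) = Θ(n³) against n^d:
  k = 3 = d, so f(n) = Θ(n^d) — Case 2.
  Work is balanced across levels: T(n) = Θ(n^d log n) = Θ(n³ log n).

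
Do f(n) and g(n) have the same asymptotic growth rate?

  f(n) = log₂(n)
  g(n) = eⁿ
False

f(n) = log₂(n) is O(log n), and g(n) = eⁿ is O(eⁿ).
Since they have different growth rates, f(n) = Θ(g(n)) is false.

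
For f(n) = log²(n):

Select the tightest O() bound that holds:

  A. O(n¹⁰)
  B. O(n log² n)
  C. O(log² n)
C

f(n) = log²(n) is O(log² n).
All listed options are valid Big-O bounds (upper bounds),
but O(log² n) is the tightest (smallest valid bound).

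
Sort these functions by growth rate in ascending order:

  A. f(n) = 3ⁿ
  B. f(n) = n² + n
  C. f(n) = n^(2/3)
C < B < A

Comparing growth rates:
C = n^(2/3) is O(n^(2/3))
B = n² + n is O(n²)
A = 3ⁿ is O(3ⁿ)

Therefore, the order from slowest to fastest is: C < B < A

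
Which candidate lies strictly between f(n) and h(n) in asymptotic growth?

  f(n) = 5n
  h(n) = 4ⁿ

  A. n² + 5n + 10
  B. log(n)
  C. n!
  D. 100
A

We need g(n) with 5n = o(g(n)) and g(n) = o(4ⁿ), i.e. O(n) ≺ g ≺ O(4ⁿ).
Check each option:
  A. n² + 5n + 10 — O(n²) is strictly between O(n) and O(4ⁿ) ✓
  B. log(n) — O(log n) does not grow strictly faster than f(n)
  C. n! — O(n!) does not grow strictly slower than h(n)
  D. 100 — O(1) does not grow strictly faster than f(n)

Only option A (n² + 5n + 10) lies strictly between.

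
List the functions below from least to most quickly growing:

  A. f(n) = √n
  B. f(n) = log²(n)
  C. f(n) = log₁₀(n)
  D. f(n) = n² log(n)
C < B < A < D

Comparing growth rates:
C = log₁₀(n) is O(log n)
B = log²(n) is O(log² n)
A = √n is O(√n)
D = n² log(n) is O(n² log n)

Therefore, the order from slowest to fastest is: C < B < A < D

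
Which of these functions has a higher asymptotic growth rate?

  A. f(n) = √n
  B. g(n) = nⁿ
B

f(n) = √n is O(√n), while g(n) = nⁿ is O(nⁿ).
Since O(nⁿ) grows faster than O(√n), g(n) dominates.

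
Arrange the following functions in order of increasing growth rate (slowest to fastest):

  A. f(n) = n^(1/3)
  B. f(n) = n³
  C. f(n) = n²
A < C < B

Comparing growth rates:
A = n^(1/3) is O(n^(1/3))
C = n² is O(n²)
B = n³ is O(n³)

Therefore, the order from slowest to fastest is: A < C < B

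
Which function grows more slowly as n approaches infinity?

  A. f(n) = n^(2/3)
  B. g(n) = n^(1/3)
B

f(n) = n^(2/3) is O(n^(2/3)), while g(n) = n^(1/3) is O(n^(1/3)).
Since O(n^(1/3)) grows slower than O(n^(2/3)), g(n) is dominated.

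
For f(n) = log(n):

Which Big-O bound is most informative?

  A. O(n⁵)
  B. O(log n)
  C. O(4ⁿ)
B

f(n) = log(n) is O(log n).
All listed options are valid Big-O bounds (upper bounds),
but O(log n) is the tightest (smallest valid bound).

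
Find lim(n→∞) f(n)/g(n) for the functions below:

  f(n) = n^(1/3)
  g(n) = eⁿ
0

Since n^(1/3) (O(n^(1/3))) grows slower than eⁿ (O(eⁿ)),
the ratio f(n)/g(n) → 0 as n → ∞.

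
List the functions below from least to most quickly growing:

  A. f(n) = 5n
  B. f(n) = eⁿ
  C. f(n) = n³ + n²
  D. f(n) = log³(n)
D < A < C < B

Comparing growth rates:
D = log³(n) is O(log³ n)
A = 5n is O(n)
C = n³ + n² is O(n³)
B = eⁿ is O(eⁿ)

Therefore, the order from slowest to fastest is: D < A < C < B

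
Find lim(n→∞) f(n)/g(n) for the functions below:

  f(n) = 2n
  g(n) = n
2

Since 2n and n have the same growth rate (O(n)),
the ratio converges to a constant: 2.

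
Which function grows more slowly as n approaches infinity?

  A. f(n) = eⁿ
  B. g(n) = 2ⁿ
B

f(n) = eⁿ is O(eⁿ), while g(n) = 2ⁿ is O(2ⁿ).
Since O(2ⁿ) grows slower than O(eⁿ), g(n) is dominated.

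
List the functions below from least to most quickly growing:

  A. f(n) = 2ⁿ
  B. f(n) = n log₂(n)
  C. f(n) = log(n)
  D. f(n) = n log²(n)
C < B < D < A

Comparing growth rates:
C = log(n) is O(log n)
B = n log₂(n) is O(n log n)
D = n log²(n) is O(n log² n)
A = 2ⁿ is O(2ⁿ)

Therefore, the order from slowest to fastest is: C < B < D < A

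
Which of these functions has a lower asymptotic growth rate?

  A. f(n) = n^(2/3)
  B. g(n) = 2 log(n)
B

f(n) = n^(2/3) is O(n^(2/3)), while g(n) = 2 log(n) is O(log n).
Since O(log n) grows slower than O(n^(2/3)), g(n) is dominated.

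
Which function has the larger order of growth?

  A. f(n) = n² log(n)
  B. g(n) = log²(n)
A

f(n) = n² log(n) is O(n² log n), while g(n) = log²(n) is O(log² n).
Since O(n² log n) grows faster than O(log² n), f(n) dominates.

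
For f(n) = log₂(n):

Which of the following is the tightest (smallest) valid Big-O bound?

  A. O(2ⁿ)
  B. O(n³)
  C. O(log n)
C

f(n) = log₂(n) is O(log n).
All listed options are valid Big-O bounds (upper bounds),
but O(log n) is the tightest (smallest valid bound).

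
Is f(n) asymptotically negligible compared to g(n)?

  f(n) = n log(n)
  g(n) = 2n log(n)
False

f(n) = n log(n) is O(n log n), and g(n) = 2n log(n) is O(n log n).
Since they have the same growth rate, f(n) = o(g(n)) is false.
(f = o(g) requires f to grow strictly slower, not equal.)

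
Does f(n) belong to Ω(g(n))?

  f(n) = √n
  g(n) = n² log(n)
False

f(n) = √n is O(√n), and g(n) = n² log(n) is O(n² log n).
Since O(√n) grows slower than O(n² log n), f(n) = Ω(g(n)) is false.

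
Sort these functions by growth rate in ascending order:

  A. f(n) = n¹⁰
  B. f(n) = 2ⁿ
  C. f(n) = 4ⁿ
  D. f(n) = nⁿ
A < B < C < D

Comparing growth rates:
A = n¹⁰ is O(n¹⁰)
B = 2ⁿ is O(2ⁿ)
C = 4ⁿ is O(4ⁿ)
D = nⁿ is O(nⁿ)

Therefore, the order from slowest to fastest is: A < B < C < D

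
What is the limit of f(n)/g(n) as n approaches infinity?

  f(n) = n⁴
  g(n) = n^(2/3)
∞

Since n⁴ (O(n⁴)) grows faster than n^(2/3) (O(n^(2/3))),
the ratio f(n)/g(n) → ∞ as n → ∞.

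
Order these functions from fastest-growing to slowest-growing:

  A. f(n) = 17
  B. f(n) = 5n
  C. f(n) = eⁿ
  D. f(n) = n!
D > C > B > A

Comparing growth rates:
D = n! is O(n!)
C = eⁿ is O(eⁿ)
B = 5n is O(n)
A = 17 is O(1)

Therefore, the order from fastest to slowest is: D > C > B > A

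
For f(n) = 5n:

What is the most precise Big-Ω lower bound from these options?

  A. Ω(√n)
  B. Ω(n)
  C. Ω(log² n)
B

f(n) = 5n is Ω(n).
All listed options are valid Big-Ω bounds (lower bounds),
but Ω(n) is the tightest (largest valid bound).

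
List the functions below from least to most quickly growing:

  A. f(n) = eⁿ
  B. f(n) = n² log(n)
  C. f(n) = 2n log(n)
C < B < A

Comparing growth rates:
C = 2n log(n) is O(n log n)
B = n² log(n) is O(n² log n)
A = eⁿ is O(eⁿ)

Therefore, the order from slowest to fastest is: C < B < A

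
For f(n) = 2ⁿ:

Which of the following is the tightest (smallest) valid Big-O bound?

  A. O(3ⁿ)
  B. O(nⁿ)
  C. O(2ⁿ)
C

f(n) = 2ⁿ is O(2ⁿ).
All listed options are valid Big-O bounds (upper bounds),
but O(2ⁿ) is the tightest (smallest valid bound).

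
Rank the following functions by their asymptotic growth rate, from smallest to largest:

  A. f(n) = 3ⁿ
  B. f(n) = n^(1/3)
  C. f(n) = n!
B < A < C

Comparing growth rates:
B = n^(1/3) is O(n^(1/3))
A = 3ⁿ is O(3ⁿ)
C = n! is O(n!)

Therefore, the order from slowest to fastest is: B < A < C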